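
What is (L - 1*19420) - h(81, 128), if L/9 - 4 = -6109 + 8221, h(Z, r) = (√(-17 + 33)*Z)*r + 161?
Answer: -42009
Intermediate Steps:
h(Z, r) = 161 + 4*Z*r (h(Z, r) = (√16*Z)*r + 161 = (4*Z)*r + 161 = 4*Z*r + 161 = 161 + 4*Z*r)
L = 19044 (L = 36 + 9*(-6109 + 8221) = 36 + 9*2112 = 36 + 19008 = 19044)
(L - 1*19420) - h(81, 128) = (19044 - 1*19420) - (161 + 4*81*128) = (19044 - 19420) - (161 + 41472) = -376 - 1*41633 = -376 - 41633 = -42009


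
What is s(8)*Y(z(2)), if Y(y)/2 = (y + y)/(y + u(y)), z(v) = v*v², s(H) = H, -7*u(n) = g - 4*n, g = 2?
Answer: 896/43 ≈ 20.837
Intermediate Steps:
u(n) = -2/7 + 4*n/7 (u(n) = -(2 - 4*n)/7 = -2/7 + 4*n/7)
z(v) = v³
Y(y) = 4*y/(-2/7 + 11*y/7) (Y(y) = 2*((y + y)/(y + (-2/7 + 4*y/7))) = 2*((2*y)/(-2/7 + 11*y/7)) = 2*(2*y/(-2/7 + 11*y/7)) = 4*y/(-2/7 + 11*y/7))
s(8)*Y(z(2)) = 8*(28*2³/(-2 + 11*2³)) = 8*(28*8/(-2 + 11*8)) = 8*(28*8/(-2 + 88)) = 8*(28*8/86) = 8*(28*8*(1/86)) = 8*(112/43) = 896/43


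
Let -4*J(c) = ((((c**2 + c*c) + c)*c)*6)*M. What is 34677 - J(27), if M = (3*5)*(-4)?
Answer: -3573873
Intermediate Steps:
M = -60 (M = 15*(-4) = -60)
J(c) = 90*c*(c + 2*c**2) (J(c) = -(((c**2 + c*c) + c)*c)*6*(-60)/4 = -(((c**2 + c**2) + c)*c)*6*(-60)/4 = -((2*c**2 + c)*c)*6*(-60)/4 = -((c + 2*c**2)*c)*6*(-60)/4 = -(c*(c + 2*c**2))*6*(-60)/4 = -6*c*(c + 2*c**2)*(-60)/4 = -(-90)*c*(c + 2*c**2) = 90*c*(c + 2*c**2))
34677 - J(27) = 34677 - 27**2*(90 + 180*27) = 34677 - 729*(90 + 4860) = 34677 - 729*4950 = 34677 - 1*3608550 = 34677 - 3608550 = -3573873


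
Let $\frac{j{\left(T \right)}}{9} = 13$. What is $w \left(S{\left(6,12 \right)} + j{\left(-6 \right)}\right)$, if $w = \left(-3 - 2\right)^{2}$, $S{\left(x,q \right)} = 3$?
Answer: $3000$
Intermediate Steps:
$j{\left(T \right)} = 117$ ($j{\left(T \right)} = 9 \cdot 13 = 117$)
$w = 25$ ($w = \left(-5\right)^{2} = 25$)
$w \left(S{\left(6,12 \right)} + j{\left(-6 \right)}\right) = 25 \left(3 + 117\right) = 25 \cdot 120 = 3000$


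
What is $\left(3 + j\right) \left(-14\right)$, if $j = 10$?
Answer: $-182$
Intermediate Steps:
$\left(3 + j\right) \left(-14\right) = \left(3 + 10\right) \left(-14\right) = 13 \left(-14\right) = -182$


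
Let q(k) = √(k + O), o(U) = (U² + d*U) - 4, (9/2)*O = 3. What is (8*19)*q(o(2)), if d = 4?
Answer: 152*√78/3 ≈ 447.48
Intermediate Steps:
O = ⅔ (O = (2/9)*3 = ⅔ ≈ 0.66667)
o(U) = -4 + U² + 4*U (o(U) = (U² + 4*U) - 4 = -4 + U² + 4*U)
q(k) = √(⅔ + k) (q(k) = √(k + ⅔) = √(⅔ + k))
(8*19)*q(o(2)) = (8*19)*(√(6 + 9*(-4 + 2² + 4*2))/3) = 152*(√(6 + 9*(-4 + 4 + 8))/3) = 152*(√(6 + 9*8)/3) = 152*(√(6 + 72)/3) = 152*(√78/3) = 152*√78/3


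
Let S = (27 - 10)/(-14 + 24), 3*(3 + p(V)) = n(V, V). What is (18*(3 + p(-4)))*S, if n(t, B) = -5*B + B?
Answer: 816/5 ≈ 163.20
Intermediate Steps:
n(t, B) = -4*B
p(V) = -3 - 4*V/3 (p(V) = -3 + (-4*V)/3 = -3 - 4*V/3)
S = 17/10 ≈ 1.7000
(18*(3 + p(-4)))*S = (18*(3 + (-3 - 4/3*(-4))))*(17/10) = (18*(3 + (-3 + 16/3)))*(17/10) = (18*(3 + 7/3))*(17/10) = (18*(16/3))*(17/10) = 96*(17/10) = 816/5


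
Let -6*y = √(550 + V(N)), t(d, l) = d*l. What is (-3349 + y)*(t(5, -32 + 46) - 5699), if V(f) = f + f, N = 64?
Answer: 18851521 + 5629*√678/6 ≈ 1.8876e+7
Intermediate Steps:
V(f) = 2*f
y = -√678/6 (y = -√(550 + 2*64)/6 = -√(550 + 128)/6 = -√678/6 ≈ -4.3397)
(-3349 + y)*(t(5, -32 + 46) - 5699) = (-3349 - √678/6)*(5*(-32 + 46) - 5699) = (-3349 - √678/6)*(5*14 - 5699) = (-3349 - √678/6)*(70 - 5699) = (-3349 - √678/6)*(-5629) = 18851521 + 5629*√678/6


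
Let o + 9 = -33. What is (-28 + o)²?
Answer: 4900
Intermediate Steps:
o = -42 (o = -9 - 33 = -42)
(-28 + o)² = (-28 - 42)² = (-70)² = 4900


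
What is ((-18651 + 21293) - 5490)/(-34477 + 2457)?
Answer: 712/8005 ≈ 0.088944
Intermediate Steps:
((-18651 + 21293) - 5490)/(-34477 + 2457) = (2642 - 5490)/(-32020) = -2848*(-1/32020) = 712/8005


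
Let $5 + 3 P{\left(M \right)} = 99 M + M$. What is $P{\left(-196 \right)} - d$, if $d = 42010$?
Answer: $-48545$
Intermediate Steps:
$P{\left(M \right)} = - \frac{5}{3} + \frac{100 M}{3}$ ($P{\left(M \right)} = - \frac{5}{3} + \frac{99 M + M}{3} = - \frac{5}{3} + \frac{100 M}{3}$)
$P{\left(-196 \right)} - d = \left(- \frac{5}{3} + \frac{100}{3} \left(-196\right)\right) - 42010 = \left(- \frac{5}{3} - \frac{19600}{3}\right) - 42010 = -6535 - 42010 = -48545$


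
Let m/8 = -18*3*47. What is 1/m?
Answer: -1/20304 ≈ -4.9251e-5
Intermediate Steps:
m = -20304 (m = 8*(-18*3*47) = 8*(-54*47) = 8*(-2538) = -20304)
1/m = 1/(-20304) = -1/20304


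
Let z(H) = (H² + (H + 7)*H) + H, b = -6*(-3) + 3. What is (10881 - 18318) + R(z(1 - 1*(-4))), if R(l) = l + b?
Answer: -7326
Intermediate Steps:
b = 21 (b = 18 + 3 = 21)
z(H) = H + H² + H*(7 + H) (z(H) = (H² + (7 + H)*H) + H = (H² + H*(7 + H)) + H = H + H² + H*(7 + H))
R(l) = 21 + l (R(l) = l + 21 = 21 + l)
(10881 - 18318) + R(z(1 - 1*(-4))) = (10881 - 18318) + (21 + 2*(1 - 1*(-4))*(4 + (1 - 1*(-4)))) = -7437 + (21 + 2*(1 + 4)*(4 + (1 + 4))) = -7437 + (21 + 2*5*(4 + 5)) = -7437 + (21 + 2*5*9) = -7437 + (21 + 90) = -7437 + 111 = -7326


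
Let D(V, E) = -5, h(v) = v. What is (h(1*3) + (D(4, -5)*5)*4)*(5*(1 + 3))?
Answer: -1940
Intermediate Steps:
(h(1*3) + (D(4, -5)*5)*4)*(5*(1 + 3)) = (1*3 - 5*5*4)*(5*(1 + 3)) = (3 - 25*4)*(5*4) = (3 - 100)*20 = -97*20 = -1940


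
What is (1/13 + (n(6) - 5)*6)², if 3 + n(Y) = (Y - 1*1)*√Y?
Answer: 1300729/169 - 37380*√6/13 ≈ 653.40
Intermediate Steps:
n(Y) = -3 + √Y*(-1 + Y) (n(Y) = -3 + (Y - 1*1)*√Y = -3 + (Y - 1)*√Y = -3 + (-1 + Y)*√Y = -3 + √Y*(-1 + Y))
(1/13 + (n(6) - 5)*6)² = (1/13 + ((-3 + 6^(3/2) - √6) - 5)*6)² = (1*(1/13) + ((-3 + 6*√6 - √6) - 5)*6)² = (1/13 + ((-3 + 5*√6) - 5)*6)² = (1/13 + (-8 + 5*√6)*6)² = (1/13 + (-48 + 30*√6))² = (-623/13 + 30*√6)²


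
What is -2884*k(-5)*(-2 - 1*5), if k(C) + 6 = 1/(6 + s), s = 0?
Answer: -353290/3 ≈ -1.1776e+5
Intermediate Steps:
k(C) = -35/6 (k(C) = -6 + 1/(6 + 0) = -6 + 1/6 = -6 + ⅙ = -35/6)
-2884*k(-5)*(-2 - 1*5) = -(-50470)*(-2 - 1*5)/3 = -(-50470)*(-2 - 5)/3 = -(-50470)*(-7)/3 = -2884*245/6 = -353290/3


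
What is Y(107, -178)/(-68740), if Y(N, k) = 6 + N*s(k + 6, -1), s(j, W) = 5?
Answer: -541/68740 ≈ -0.0078702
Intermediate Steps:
Y(N, k) = 6 + 5*N (Y(N, k) = 6 + N*5 = 6 + 5*N)
Y(107, -178)/(-68740) = (6 + 5*107)/(-68740) = (6 + 535)*(-1/68740) = 541*(-1/68740) = -541/68740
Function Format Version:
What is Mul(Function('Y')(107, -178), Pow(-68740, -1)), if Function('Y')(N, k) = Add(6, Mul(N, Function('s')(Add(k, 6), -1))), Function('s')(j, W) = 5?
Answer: Rational(-541, 68740) ≈ -0.0078702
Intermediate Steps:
Function('Y')(N, k) = Add(6, Mul(5, N)) (Function('Y')(N, k) = Add(6, Mul(N, 5)) = Add(6, Mul(5, N)))
Mul(Function('Y')(107, -178), Pow(-68740, -1)) = Mul(Add(6, Mul(5, 107)), Pow(-68740, -1)) = Mul(Add(6, 535), Rational(-1, 68740)) = Mul(541, Rational(-1, 68740)) = Rational(-541, 68740)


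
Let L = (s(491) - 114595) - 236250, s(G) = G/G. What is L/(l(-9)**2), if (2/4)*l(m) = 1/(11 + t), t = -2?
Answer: -7104591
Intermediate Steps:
s(G) = 1
l(m) = 2/9 (l(m) = 2/(11 - 2) = 2/9)
L = -350844 (L = (1 - 114595) - 236250 = -114594 - 236250 = -350844)
L/(l(-9)**2) = -350844/((2/9)**2) = -350844/4/81 = -350844*81/4 = -7104591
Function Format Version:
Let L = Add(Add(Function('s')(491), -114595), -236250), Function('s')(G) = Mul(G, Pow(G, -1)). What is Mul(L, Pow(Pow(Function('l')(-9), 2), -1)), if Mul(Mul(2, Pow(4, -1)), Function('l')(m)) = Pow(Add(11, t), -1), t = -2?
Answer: -7104591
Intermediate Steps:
Function('s')(G) = 1
Function('l')(m) = Rational(2, 9) (Function('l')(m) = Mul(2, Pow(Add(11, -2), -1)) = Mul(2, Pow(9, -1)) = Mul(2, Rational(1, 9)) = Rational(2, 9))
L = -350844 (L = Add(Add(1, -114595), -236250) = Add(-114594, -236250) = -350844)
Mul(L, Pow(Pow(Function('l')(-9), 2), -1)) = Mul(-350844, Pow(Pow(Rational(2, 9), 2), -1)) = Mul(-350844, Pow(Rational(4, 81), -1)) = Mul(-350844, Rational(81, 4)) = -7104591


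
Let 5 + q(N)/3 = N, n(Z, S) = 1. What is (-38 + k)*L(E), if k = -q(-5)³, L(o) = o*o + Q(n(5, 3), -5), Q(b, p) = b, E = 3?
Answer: 269620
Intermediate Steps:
q(N) = -15 + 3*N
L(o) = 1 + o² (L(o) = o*o + 1 = o² + 1 = 1 + o²)
k = 27000 (k = -(-15 + 3*(-5))³ = -(-15 - 15)³ = -1*(-30)³ = -1*(-27000) = 27000)
(-38 + k)*L(E) = (-38 + 27000)*(1 + 3²) = 26962*(1 + 9) = 26962*10 = 269620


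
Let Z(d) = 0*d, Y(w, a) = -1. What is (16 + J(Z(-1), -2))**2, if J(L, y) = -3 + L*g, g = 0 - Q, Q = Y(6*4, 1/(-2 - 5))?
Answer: 169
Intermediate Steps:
Z(d) = 0
Q = -1
g = 1 (g = 0 - 1*(-1) = 0 + 1 = 1)
J(L, y) = -3 + L (J(L, y) = -3 + L*1 = -3 + L)
(16 + J(Z(-1), -2))**2 = (16 + (-3 + 0))**2 = (16 - 3)**2 = 13**2 = 169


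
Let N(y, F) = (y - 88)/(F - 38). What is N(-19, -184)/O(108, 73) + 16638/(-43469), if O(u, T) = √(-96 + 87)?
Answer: -16638/43469 - 107*I/666 ≈ -0.38276 - 0.16066*I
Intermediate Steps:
N(y, F) = (-88 + y)/(-38 + F)
O(u, T) = 3*I (O(u, T) = √(-9) = 3*I)
N(-19, -184)/O(108, 73) + 16638/(-43469) = ((-88 - 19)/(-38 - 184))/((3*I)) + 16638/(-43469) = (-107/(-222))*(-I/3) + 16638*(-1/43469) = (-1/222*(-107))*(-I/3) - 16638/43469 = 107*(-I/3)/222 - 16638/43469 = -107*I/666 - 16638/43469 = -16638/43469 - 107*I/666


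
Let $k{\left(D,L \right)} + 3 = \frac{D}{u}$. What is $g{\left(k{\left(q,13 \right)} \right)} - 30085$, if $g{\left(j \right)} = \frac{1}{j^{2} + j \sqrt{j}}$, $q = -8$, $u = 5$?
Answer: $- \frac{19374715}{644} + \frac{25 i \sqrt{115}}{14812} \approx -30085.0 + 0.0181 i$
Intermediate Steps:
$k{\left(D,L \right)} = -3 + \frac{D}{5}$
$g{\left(j \right)} = \frac{1}{j^{2} + j^{\frac{3}{2}}}$
$g{\left(k{\left(q,13 \right)} \right)} - 30085 = \frac{1}{\left(-3 + \frac{1}{5} \left(-8\right)\right)^{2} + \left(-3 + \frac{1}{5} \left(-8\right)\right)^{\frac{3}{2}}} - 30085 = \frac{1}{\left(-3 - \frac{8}{5}\right)^{2} + \left(-3 - \frac{8}{5}\right)^{\frac{3}{2}}} - 30085 = \frac{1}{\left(- \frac{23}{5}\right)^{2} + \left(- \frac{23}{5}\right)^{\frac{3}{2}}} - 30085 = \frac{1}{\frac{529}{25} - \frac{23 i \sqrt{115}}{25}} - 30085 = -30085 + \frac{1}{\frac{529}{25} - \frac{23 i \sqrt{115}}{25}}$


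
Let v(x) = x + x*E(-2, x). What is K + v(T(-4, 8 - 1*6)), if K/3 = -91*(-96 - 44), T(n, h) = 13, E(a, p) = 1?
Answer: 38246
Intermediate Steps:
v(x) = 2*x (v(x) = x + x*1 = x + x = 2*x)
K = 38220 (K = 3*(-91*(-96 - 44)) = 3*(-91*(-140)) = 3*12740 = 38220)
K + v(T(-4, 8 - 1*6)) = 38220 + 2*13 = 38220 + 26 = 38246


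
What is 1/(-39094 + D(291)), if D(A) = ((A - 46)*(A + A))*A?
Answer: 1/41454596 ≈ 2.4123e-8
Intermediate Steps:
D(A) = 2*A²*(-46 + A) (D(A) = ((-46 + A)*(2*A))*A = (2*A*(-46 + A))*A = 2*A²*(-46 + A))
1/(-39094 + D(291)) = 1/(-39094 + 2*291²*(-46 + 291)) = 1/(-39094 + 2*84681*245) = 1/(-39094 + 41493690) = 1/41454596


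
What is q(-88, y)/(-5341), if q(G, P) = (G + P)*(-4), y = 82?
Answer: -24/5341 ≈ -0.0044935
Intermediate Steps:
q(G, P) = -4*G - 4*P
q(-88, y)/(-5341) = (-4*(-88) - 4*82)/(-5341) = (352 - 328)*(-1/5341) = 24*(-1/5341) = -24/5341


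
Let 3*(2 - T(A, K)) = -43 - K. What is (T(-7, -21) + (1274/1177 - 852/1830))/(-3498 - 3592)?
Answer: -5357944/3817805475 ≈ -0.0014034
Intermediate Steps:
T(A, K) = 49/3 + K/3 (T(A, K) = 2 - (-43 - K)/3 = 2 + (43/3 + K/3) = 49/3 + K/3)
(T(-7, -21) + (1274/1177 - 852/1830))/(-3498 - 3592) = ((49/3 + (1/3)*(-21)) + (1274/1177 - 852/1830))/(-3498 - 3592) = ((49/3 - 7) + (1274*(1/1177) - 852*1/1830))/(-7090) = (28/3 + (1274/1177 - 142/305))*(-1/7090) = (28/3 + 221436/358985)*(-1/7090) = (10715888/1076955)*(-1/7090) = -5357944/3817805475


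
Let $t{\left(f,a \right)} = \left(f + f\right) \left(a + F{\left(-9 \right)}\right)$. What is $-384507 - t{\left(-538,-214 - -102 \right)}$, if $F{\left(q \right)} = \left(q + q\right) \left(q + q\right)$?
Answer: $-156395$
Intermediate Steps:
$F{\left(q \right)} = 4 q^{2}$ ($F{\left(q \right)} = 2 q 2 q = 4 q^{2}$)
$t{\left(f,a \right)} = 2 f \left(324 + a\right)$ ($t{\left(f,a \right)} = \left(f + f\right) \left(a + 4 \left(-9\right)^{2}\right) = 2 f \left(a + 4 \cdot 81\right) = 2 f \left(a + 324\right) = 2 f \left(324 + a\right)$)
$-384507 - t{\left(-538,-214 - -102 \right)} = -384507 - 2 \left(-538\right) \left(324 - 112\right) = -384507 - 2 \left(-538\right) 212 = -384507 - -228112 = -384507 + 228112 = -156395$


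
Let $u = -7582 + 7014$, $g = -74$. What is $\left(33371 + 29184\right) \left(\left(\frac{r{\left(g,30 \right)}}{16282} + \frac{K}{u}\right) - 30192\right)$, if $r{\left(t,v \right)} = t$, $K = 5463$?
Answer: $- \frac{8736116034998225}{4624088} \approx -1.8893 \cdot 10^{9}$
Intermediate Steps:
$u = -568$
$\left(33371 + 29184\right) \left(\left(\frac{r{\left(g,30 \right)}}{16282} + \frac{K}{u}\right) - 30192\right) = \left(33371 + 29184\right) \left(\left(- \frac{74}{16282} + \frac{5463}{-568}\right) - 30192\right) = 62555 \left(\left(\left(-74\right) \frac{1}{16282} + 5463 \left(- \frac{1}{568}\right)\right) - 30192\right) = 62555 \left(\left(- \frac{37}{8141} - \frac{5463}{568}\right) - 30192\right) = 62555 \left(- \frac{44495299}{4624088} - 30192\right) = 62555 \left(- \frac{139654960195}{4624088}\right) = - \frac{8736116034998225}{4624088}$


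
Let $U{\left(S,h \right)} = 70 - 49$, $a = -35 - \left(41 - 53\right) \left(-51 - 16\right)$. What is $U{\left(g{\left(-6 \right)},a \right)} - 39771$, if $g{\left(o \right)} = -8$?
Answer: $-39750$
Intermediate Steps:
$a = -839$ ($a = -35 - \left(-12\right) \left(-67\right) = -35 - 804 = -839$)
$U{\left(S,h \right)} = 21$
$U{\left(g{\left(-6 \right)},a \right)} - 39771 = 21 - 39771 = -39750$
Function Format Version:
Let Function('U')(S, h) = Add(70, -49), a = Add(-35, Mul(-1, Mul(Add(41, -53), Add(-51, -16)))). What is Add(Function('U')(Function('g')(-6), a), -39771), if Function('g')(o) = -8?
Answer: -39750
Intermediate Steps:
a = -839 (a = Add(-35, Mul(-1, Mul(-12, -67))) = Add(-35, Mul(-1, 804)) = Add(-35, -804) = -839)
Function('U')(S, h) = 21
Add(Function('U')(Function('g')(-6), a), -39771) = Add(21, -39771) = -39750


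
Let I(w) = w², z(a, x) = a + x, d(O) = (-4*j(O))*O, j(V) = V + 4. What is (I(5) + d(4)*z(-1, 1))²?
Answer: 625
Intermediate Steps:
j(V) = 4 + V
d(O) = O*(-16 - 4*O) (d(O) = (-4*(4 + O))*O = (-16 - 4*O)*O = O*(-16 - 4*O))
(I(5) + d(4)*z(-1, 1))² = (5² + (-4*4*(4 + 4))*(-1 + 1))² = (25 - 4*4*8*0)² = (25 - 128*0)² = (25 + 0)² = 25² = 625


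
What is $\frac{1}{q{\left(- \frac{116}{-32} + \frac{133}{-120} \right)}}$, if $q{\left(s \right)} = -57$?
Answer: $- \frac{1}{57} \approx -0.017544$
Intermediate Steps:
$\frac{1}{q{\left(- \frac{116}{-32} + \frac{133}{-120} \right)}} = \frac{1}{-57} = - \frac{1}{57}$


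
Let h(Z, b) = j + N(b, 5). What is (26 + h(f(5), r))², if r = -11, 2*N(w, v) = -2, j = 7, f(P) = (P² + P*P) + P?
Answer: 1024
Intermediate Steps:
f(P) = P + 2*P² (f(P) = (P² + P²) + P = 2*P² + P = P + 2*P²)
N(w, v) = -1 (N(w, v) = (½)*(-2) = -1)
h(Z, b) = 6 (h(Z, b) = 7 - 1 = 6)
(26 + h(f(5), r))² = (26 + 6)² = 32² = 1024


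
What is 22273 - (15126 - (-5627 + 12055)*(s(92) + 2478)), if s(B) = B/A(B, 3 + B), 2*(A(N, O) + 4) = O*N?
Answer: 34787996461/2183 ≈ 1.5936e+7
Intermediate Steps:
A(N, O) = -4 + N*O/2 (A(N, O) = -4 + (O*N)/2 = -4 + (N*O)/2 = -4 + N*O/2)
s(B) = B/(-4 + B*(3 + B)/2)
22273 - (15126 - (-5627 + 12055)*(s(92) + 2478)) = 22273 - (15126 - (-5627 + 12055)*(2*92/(-8 + 92*(3 + 92)) + 2478)) = 22273 - (15126 - 6428*(2*92/(-8 + 92*95) + 2478)) = 22273 - (15126 - 6428*(2*92/(-8 + 8740) + 2478)) = 22273 - (15126 - 6428*(2*92/8732 + 2478)) = 22273 - (15126 - 6428*(2*92*(1/8732) + 2478)) = 22273 - (15126 - 6428*(46/2183 + 2478)) = 22273 - (15126 - 6428*5409520/2183) = 22273 - (15126 - 1*34772394560/2183) = 22273 - (15126 - 34772394560/2183) = 22273 - 1*(-34739374502/2183) = 22273 + 34739374502/2183 = 34787996461/2183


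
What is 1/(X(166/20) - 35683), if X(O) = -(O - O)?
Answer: -1/35683 ≈ -2.8025e-5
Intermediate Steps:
X(O) = 0 (X(O) = -1*0 = 0)
1/(X(166/20) - 35683) = 1/(0 - 35683) = 1/(-35683) = -1/35683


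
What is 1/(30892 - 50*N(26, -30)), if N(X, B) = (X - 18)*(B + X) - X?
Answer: 1/33792 ≈ 2.9593e-5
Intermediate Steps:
N(X, B) = -X + (-18 + X)*(B + X) (N(X, B) = (-18 + X)*(B + X) - X = -X + (-18 + X)*(B + X))
1/(30892 - 50*N(26, -30)) = 1/(30892 - 50*(26**2 - 19*26 - 18*(-30) - 30*26)) = 1/(30892 - 50*(676 - 494 + 540 - 780)) = 1/(30892 - 50*(-58)) = 1/(30892 + 2900) = 1/33792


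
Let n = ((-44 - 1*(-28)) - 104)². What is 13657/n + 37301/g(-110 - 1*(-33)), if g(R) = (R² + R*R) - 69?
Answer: 698136773/169761600 ≈ 4.1125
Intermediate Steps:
g(R) = -69 + 2*R² (g(R) = (R² + R²) - 69 = 2*R² - 69 = -69 + 2*R²)
n = 14400 (n = ((-44 + 28) - 104)² = (-16 - 104)² = (-120)² = 14400)
13657/n + 37301/g(-110 - 1*(-33)) = 13657/14400 + 37301/(-69 + 2*(-110 - 1*(-33))²) = 13657*(1/14400) + 37301/(-69 + 2*(-110 + 33)²) = 13657/14400 + 37301/(-69 + 2*(-77)²) = 13657/14400 + 37301/(-69 + 2*5929) = 13657/14400 + 37301/(-69 + 11858) = 13657/14400 + 37301/11789 = 698136773/169761600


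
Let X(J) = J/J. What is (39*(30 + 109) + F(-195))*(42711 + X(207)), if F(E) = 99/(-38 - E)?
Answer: 36356283552/157 ≈ 2.3157e+8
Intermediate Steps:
X(J) = 1
(39*(30 + 109) + F(-195))*(42711 + X(207)) = (39*(30 + 109) - 99/(38 - 195))*(42711 + 1) = (39*139 - 99/(-157))*42712 = (5421 - 99*(-1/157))*42712 = (5421 + 99/157)*42712 = (851196/157)*42712 = 36356283552/157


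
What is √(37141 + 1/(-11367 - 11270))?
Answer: 28*√24275896163/22637 ≈ 192.72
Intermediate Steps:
√(37141 + 1/(-11367 - 11270)) = √(37141 + 1/(-22637)) = √(37141 - 1/22637) = √(840760816/22637) = 28*√24275896163/22637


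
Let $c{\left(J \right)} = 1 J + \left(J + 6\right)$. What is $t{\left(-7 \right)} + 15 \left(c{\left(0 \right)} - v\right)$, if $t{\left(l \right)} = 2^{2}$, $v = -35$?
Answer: $619$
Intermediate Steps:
$t{\left(l \right)} = 4$
$c{\left(J \right)} = 6 + 2 J$ ($c{\left(J \right)} = J + \left(6 + J\right) = 6 + 2 J$)
$t{\left(-7 \right)} + 15 \left(c{\left(0 \right)} - v\right) = 4 + 15 \left(\left(6 + 2 \cdot 0\right) - -35\right) = 4 + 15 \left(\left(6 + 0\right) + 35\right) = 4 + 15 \left(6 + 35\right) = 4 + 15 \cdot 41 = 4 + 615 = 619$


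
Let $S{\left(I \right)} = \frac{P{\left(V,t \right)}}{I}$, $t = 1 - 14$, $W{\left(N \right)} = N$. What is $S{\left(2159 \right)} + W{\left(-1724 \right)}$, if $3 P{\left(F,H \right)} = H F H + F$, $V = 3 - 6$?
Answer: $- \frac{218958}{127} \approx -1724.1$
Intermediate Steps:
$t = -13$ ($t = 1 - 14 = -13$)
$V = -3$
$P{\left(F,H \right)} = \frac{F}{3} + \frac{F H^{2}}{3}$ ($P{\left(F,H \right)} = \frac{H F H + F}{3} = \frac{F H H + F}{3} = \frac{F H^{2} + F}{3} = \frac{F + F H^{2}}{3} = \frac{F}{3} + \frac{F H^{2}}{3}$)
$S{\left(I \right)} = - \frac{170}{I}$ ($S{\left(I \right)} = \frac{\frac{1}{3} \left(-3\right) \left(1 + \left(-13\right)^{2}\right)}{I} = \frac{\frac{1}{3} \left(-3\right) \left(1 + 169\right)}{I} = \frac{\frac{1}{3} \left(-3\right) 170}{I} = - \frac{170}{I}$)
$S{\left(2159 \right)} + W{\left(-1724 \right)} = - \frac{170}{2159} - 1724 = \left(-170\right) \frac{1}{2159} - 1724 = - \frac{10}{127} - 1724 = - \frac{218958}{127}$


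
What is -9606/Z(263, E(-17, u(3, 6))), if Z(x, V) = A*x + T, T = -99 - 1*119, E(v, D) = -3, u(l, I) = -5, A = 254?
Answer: -4803/33292 ≈ -0.14427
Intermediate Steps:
T = -218 (T = -99 - 119 = -218)
Z(x, V) = -218 + 254*x (Z(x, V) = 254*x - 218 = -218 + 254*x)
-9606/Z(263, E(-17, u(3, 6))) = -9606/(-218 + 254*263) = -9606/(-218 + 66802) = -9606/66584 = -9606*1/66584 = -4803/33292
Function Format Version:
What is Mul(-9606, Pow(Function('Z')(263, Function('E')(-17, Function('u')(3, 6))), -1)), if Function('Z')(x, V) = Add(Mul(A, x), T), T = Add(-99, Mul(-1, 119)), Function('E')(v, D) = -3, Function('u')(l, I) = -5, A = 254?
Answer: Rational(-4803, 33292) ≈ -0.14427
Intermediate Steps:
T = -218 (T = Add(-99, -119) = -218)
Function('Z')(x, V) = Add(-218, Mul(254, x)) (Function('Z')(x, V) = Add(Mul(254, x), -218) = Add(-218, Mul(254, x)))
Mul(-9606, Pow(Function('Z')(263, Function('E')(-17, Function('u')(3, 6))), -1)) = Mul(-9606, Pow(Add(-218, Mul(254, 263)), -1)) = Mul(-9606, Pow(Add(-218, 66802), -1)) = Mul(-9606, Pow(66584, -1)) = Mul(-9606, Rational(1, 66584)) = Rational(-4803, 33292)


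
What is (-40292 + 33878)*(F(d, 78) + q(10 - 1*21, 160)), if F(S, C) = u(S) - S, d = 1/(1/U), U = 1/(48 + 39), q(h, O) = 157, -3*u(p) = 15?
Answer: -28270774/29 ≈ -9.7485e+5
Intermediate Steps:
u(p) = -5 (u(p) = -⅓*15 = -5)
U = 1/87 ≈ 0.011494
d = 1/87 (d = 1/(1/(1/87)) = 1/87 ≈ 0.011494)
F(S, C) = -5 - S
(-40292 + 33878)*(F(d, 78) + q(10 - 1*21, 160)) = (-40292 + 33878)*((-5 - 1*1/87) + 157) = -6414*((-5 - 1/87) + 157) = -6414*(-436/87 + 157) = -6414*13223/87 = -28270774/29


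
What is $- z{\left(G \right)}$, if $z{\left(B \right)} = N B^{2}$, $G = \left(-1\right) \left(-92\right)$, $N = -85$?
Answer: $719440$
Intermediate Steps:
$G = 92$
$z{\left(B \right)} = - 85 B^{2}$
$- z{\left(G \right)} = - \left(-85\right) 92^{2} = - \left(-85\right) 8464 = \left(-1\right) \left(-719440\right) = 719440$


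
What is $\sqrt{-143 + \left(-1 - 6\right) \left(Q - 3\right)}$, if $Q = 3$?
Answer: $i \sqrt{143} \approx 11.958 i$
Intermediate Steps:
$\sqrt{-143 + \left(-1 - 6\right) \left(Q - 3\right)} = \sqrt{-143 + \left(-1 - 6\right) \left(3 - 3\right)} = \sqrt{-143 + \left(-1 - 6\right) 0} = \sqrt{-143 - 0} = \sqrt{-143 + 0} = \sqrt{-143} = i \sqrt{143}$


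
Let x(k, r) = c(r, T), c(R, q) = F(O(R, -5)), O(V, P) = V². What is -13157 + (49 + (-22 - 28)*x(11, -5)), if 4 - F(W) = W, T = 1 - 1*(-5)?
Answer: -12058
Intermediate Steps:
T = 6 (T = 1 + 5 = 6)
F(W) = 4 - W
c(R, q) = 4 - R²
x(k, r) = 4 - r²
-13157 + (49 + (-22 - 28)*x(11, -5)) = -13157 + (49 + (-22 - 28)*(4 - 1*(-5)²)) = -13157 + (49 - 50*(4 - 1*25)) = -13157 + (49 - 50*(4 - 25)) = -13157 + (49 - 50*(-21)) = -13157 + (49 + 1050) = -13157 + 1099 = -12058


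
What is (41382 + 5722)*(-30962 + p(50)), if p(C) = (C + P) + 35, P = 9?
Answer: -1454006272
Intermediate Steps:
p(C) = 44 + C (p(C) = (C + 9) + 35 = (9 + C) + 35 = 44 + C)
(41382 + 5722)*(-30962 + p(50)) = (41382 + 5722)*(-30962 + (44 + 50)) = 47104*(-30962 + 94) = 47104*(-30868) = -1454006272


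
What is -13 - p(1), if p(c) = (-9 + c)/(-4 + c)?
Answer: -47/3 ≈ -15.667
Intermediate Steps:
p(c) = (-9 + c)/(-4 + c)
-13 - p(1) = -13 - (-9 + 1)/(-4 + 1) = -13 - (-8)/(-3) = -13 - (-1)*(-8)/3 = -13 - 1*8/3 = -13 - 8/3 = -47/3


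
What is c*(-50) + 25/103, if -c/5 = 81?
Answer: 2085775/103 ≈ 20250.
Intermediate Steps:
c = -405 (c = -5*81 = -405)
c*(-50) + 25/103 = -405*(-50) + 25/103 = 20250 + 25*(1/103) = 20250 + 25/103 = 2085775/103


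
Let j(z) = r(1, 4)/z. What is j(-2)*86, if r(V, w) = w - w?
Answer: 0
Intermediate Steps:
r(V, w) = 0
j(z) = 0 (j(z) = 0/z = 0)
j(-2)*86 = 0*86 = 0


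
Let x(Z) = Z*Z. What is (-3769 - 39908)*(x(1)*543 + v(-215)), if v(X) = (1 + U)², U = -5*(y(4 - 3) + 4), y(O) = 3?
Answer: -74207223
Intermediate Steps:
x(Z) = Z²
U = -35 (U = -5*(3 + 4) = -5*7 = -35)
v(X) = 1156 (v(X) = (1 - 35)² = (-34)² = 1156)
(-3769 - 39908)*(x(1)*543 + v(-215)) = (-3769 - 39908)*(1²*543 + 1156) = -43677*(1*543 + 1156) = -43677*(543 + 1156) = -43677*1699 = -74207223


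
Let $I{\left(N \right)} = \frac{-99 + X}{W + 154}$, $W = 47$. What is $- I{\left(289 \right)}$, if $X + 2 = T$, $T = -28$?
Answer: $\frac{43}{67} \approx 0.64179$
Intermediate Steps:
$X = -30$ ($X = -2 - 28 = -30$)
$I{\left(N \right)} = - \frac{43}{67}$ ($I{\left(N \right)} = \frac{-99 - 30}{47 + 154} = - \frac{129}{201} = \left(-129\right) \frac{1}{201} = - \frac{43}{67}$)
$- I{\left(289 \right)} = \left(-1\right) \left(- \frac{43}{67}\right) = \frac{43}{67}$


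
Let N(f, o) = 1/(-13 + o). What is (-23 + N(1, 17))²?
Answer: 8281/16 ≈ 517.56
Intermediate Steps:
(-23 + N(1, 17))² = (-23 + 1/(-13 + 17))² = (-23 + 1/4)² = (-23 + ¼)² = (-91/4)² = 8281/16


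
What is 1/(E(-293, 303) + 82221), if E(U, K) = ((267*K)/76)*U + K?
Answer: -76/17432169 ≈ -4.3598e-6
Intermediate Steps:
E(U, K) = K + 267*K*U/76 (E(U, K) = ((267*K)*(1/76))*U + K = (267*K/76)*U + K = 267*K*U/76 + K = K + 267*K*U/76)
1/(E(-293, 303) + 82221) = 1/((1/76)*303*(76 + 267*(-293)) + 82221) = 1/((1/76)*303*(76 - 78231) + 82221) = 1/((1/76)*303*(-78155) + 82221) = 1/(-23680965/76 + 82221) = 1/(-17432169/76) = -76/17432169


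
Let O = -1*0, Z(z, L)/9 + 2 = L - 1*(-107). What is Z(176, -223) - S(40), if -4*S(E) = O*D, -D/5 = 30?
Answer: -1062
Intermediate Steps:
Z(z, L) = 945 + 9*L (Z(z, L) = -18 + 9*(L - 1*(-107)) = -18 + 9*(L + 107) = -18 + 9*(107 + L) = -18 + (963 + 9*L) = 945 + 9*L)
D = -150 (D = -5*30 = -150)
O = 0
S(E) = 0 (S(E) = -0*(-150) = -¼*0 = 0)
Z(176, -223) - S(40) = (945 + 9*(-223)) - 1*0 = (945 - 2007) + 0 = -1062 + 0 = -1062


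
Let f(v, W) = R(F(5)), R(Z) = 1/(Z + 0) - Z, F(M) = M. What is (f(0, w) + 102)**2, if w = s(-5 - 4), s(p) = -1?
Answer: 236196/25 ≈ 9447.8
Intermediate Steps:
w = -1
R(Z) = 1/Z - Z
f(v, W) = -24/5 (f(v, W) = 1/5 - 1*5 = 1/5 - 5 = -24/5)
(f(0, w) + 102)**2 = (-24/5 + 102)**2 = (486/5)**2 = 236196/25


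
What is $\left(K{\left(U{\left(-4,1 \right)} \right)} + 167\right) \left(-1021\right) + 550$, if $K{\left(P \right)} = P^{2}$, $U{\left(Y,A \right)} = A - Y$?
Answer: $-195482$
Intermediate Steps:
$\left(K{\left(U{\left(-4,1 \right)} \right)} + 167\right) \left(-1021\right) + 550 = \left(\left(1 - -4\right)^{2} + 167\right) \left(-1021\right) + 550 = \left(\left(1 + 4\right)^{2} + 167\right) \left(-1021\right) + 550 = \left(5^{2} + 167\right) \left(-1021\right) + 550 = \left(25 + 167\right) \left(-1021\right) + 550 = 192 \left(-1021\right) + 550 = -196032 + 550 = -195482$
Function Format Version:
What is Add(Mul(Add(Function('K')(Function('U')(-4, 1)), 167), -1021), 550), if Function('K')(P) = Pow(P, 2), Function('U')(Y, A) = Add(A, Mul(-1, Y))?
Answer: -195482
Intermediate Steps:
Add(Mul(Add(Function('K')(Function('U')(-4, 1)), 167), -1021), 550) = Add(Mul(Add(Pow(Add(1, Mul(-1, -4)), 2), 167), -1021), 550) = Add(Mul(Add(Pow(Add(1, 4), 2), 167), -1021), 550) = Add(Mul(Add(Pow(5, 2), 167), -1021), 550) = Add(Mul(Add(25, 167), -1021), 550) = Add(Mul(192, -1021), 550) = Add(-196032, 550) = -195482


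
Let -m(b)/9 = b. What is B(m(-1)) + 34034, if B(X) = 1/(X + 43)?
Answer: 1769769/52 ≈ 34034.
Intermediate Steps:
m(b) = -9*b
B(X) = 1/(43 + X)
B(m(-1)) + 34034 = 1/(43 - 9*(-1)) + 34034 = 1/(43 + 9) + 34034 = 1/52 + 34034 = 1769769/52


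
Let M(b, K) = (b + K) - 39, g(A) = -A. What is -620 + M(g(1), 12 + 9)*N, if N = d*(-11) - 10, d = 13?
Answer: 2287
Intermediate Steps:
M(b, K) = -39 + K + b (M(b, K) = (K + b) - 39 = -39 + K + b)
N = -153 (N = 13*(-11) - 10 = -143 - 10 = -153)
-620 + M(g(1), 12 + 9)*N = -620 + (-39 + (12 + 9) - 1*1)*(-153) = -620 + (-39 + 21 - 1)*(-153) = -620 - 19*(-153) = -620 + 2907 = 2287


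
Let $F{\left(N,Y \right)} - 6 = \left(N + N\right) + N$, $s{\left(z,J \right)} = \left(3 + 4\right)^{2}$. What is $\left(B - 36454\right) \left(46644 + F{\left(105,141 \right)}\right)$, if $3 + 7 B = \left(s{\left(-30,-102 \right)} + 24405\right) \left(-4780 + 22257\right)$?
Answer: $\frac{20060037260805}{7} \approx 2.8657 \cdot 10^{12}$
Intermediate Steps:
$s{\left(z,J \right)} = 49$ ($s{\left(z,J \right)} = 7^{2} = 49$)
$F{\left(N,Y \right)} = 6 + 3 N$ ($F{\left(N,Y \right)} = 6 + \left(\left(N + N\right) + N\right) = 6 + \left(2 N + N\right) = 6 + 3 N$)
$B = \frac{427382555}{7}$ ($B = - \frac{3}{7} + \frac{\left(49 + 24405\right) \left(-4780 + 22257\right)}{7} = - \frac{3}{7} + \frac{24454 \cdot 17477}{7} = - \frac{3}{7} + \frac{1}{7} \cdot 427382558 = - \frac{3}{7} + \frac{427382558}{7} = \frac{427382555}{7} \approx 6.1055 \cdot 10^{7}$)
$\left(B - 36454\right) \left(46644 + F{\left(105,141 \right)}\right) = \left(\frac{427382555}{7} - 36454\right) \left(46644 + \left(6 + 3 \cdot 105\right)\right) = \frac{427127377 \left(46644 + \left(6 + 315\right)\right)}{7} = \frac{427127377 \left(46644 + 321\right)}{7} = \frac{427127377}{7} \cdot 46965 = \frac{20060037260805}{7}$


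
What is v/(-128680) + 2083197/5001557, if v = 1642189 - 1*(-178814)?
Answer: -8839784511711/643600354760 ≈ -13.735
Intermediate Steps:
v = 1821003 (v = 1642189 + 178814 = 1821003)
v/(-128680) + 2083197/5001557 = 1821003/(-128680) + 2083197/5001557 = 1821003*(-1/128680) + 2083197*(1/5001557) = -1821003/128680 + 2083197/5001557 = -8839784511711/643600354760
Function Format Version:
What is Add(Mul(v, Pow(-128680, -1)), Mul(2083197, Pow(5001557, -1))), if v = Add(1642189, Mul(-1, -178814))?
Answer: Rational(-8839784511711, 643600354760) ≈ -13.735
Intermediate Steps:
v = 1821003 (v = Add(1642189, 178814) = 1821003)
Add(Mul(v, Pow(-128680, -1)), Mul(2083197, Pow(5001557, -1))) = Add(Mul(1821003, Pow(-128680, -1)), Mul(2083197, Pow(5001557, -1))) = Add(Mul(1821003, Rational(-1, 128680)), Mul(2083197, Rational(1, 5001557))) = Add(Rational(-1821003, 128680), Rational(2083197, 5001557)) = Rational(-8839784511711, 643600354760)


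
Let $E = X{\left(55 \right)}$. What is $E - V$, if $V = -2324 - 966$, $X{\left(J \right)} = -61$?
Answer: $3229$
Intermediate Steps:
$E = -61$
$V = -3290$ ($V = -2324 - 966 = -3290$)
$E - V = -61 - -3290 = -61 + 3290 = 3229$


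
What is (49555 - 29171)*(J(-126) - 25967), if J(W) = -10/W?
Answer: -4763787392/9 ≈ -5.2931e+8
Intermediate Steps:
(49555 - 29171)*(J(-126) - 25967) = (49555 - 29171)*(-10/(-126) - 25967) = 20384*(-10*(-1/126) - 25967) = 20384*(5/63 - 25967) = 20384*(-1635916/63) = -4763787392/9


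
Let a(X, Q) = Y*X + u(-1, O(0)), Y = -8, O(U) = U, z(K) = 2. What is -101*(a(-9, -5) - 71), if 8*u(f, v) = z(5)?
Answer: -505/4 ≈ -126.25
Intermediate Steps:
u(f, v) = ¼ (u(f, v) = (⅛)*2 = ¼)
a(X, Q) = ¼ - 8*X (a(X, Q) = -8*X + ¼ = ¼ - 8*X)
-101*(a(-9, -5) - 71) = -101*((¼ - 8*(-9)) - 71) = -101*((¼ + 72) - 71) = -101*(289/4 - 71) = -101*5/4 = -505/4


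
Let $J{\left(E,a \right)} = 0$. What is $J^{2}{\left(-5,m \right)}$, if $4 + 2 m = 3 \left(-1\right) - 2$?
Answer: $0$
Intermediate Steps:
$m = - \frac{9}{2}$ ($m = -2 + \frac{3 \left(-1\right) - 2}{2} = -2 + \frac{-3 - 2}{2} = -2 + \frac{1}{2} \left(-5\right) = -2 - \frac{5}{2} = - \frac{9}{2} \approx -4.5$)
$J^{2}{\left(-5,m \right)} = 0^{2} = 0$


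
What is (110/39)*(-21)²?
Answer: 16170/13 ≈ 1243.8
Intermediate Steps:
(110/39)*(-21)² = (110*(1/39))*441 = (110/39)*441 = 16170/13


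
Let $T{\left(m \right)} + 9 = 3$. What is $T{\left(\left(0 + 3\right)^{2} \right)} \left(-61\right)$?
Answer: $366$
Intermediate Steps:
$T{\left(m \right)} = -6$ ($T{\left(m \right)} = -9 + 3 = -6$)
$T{\left(\left(0 + 3\right)^{2} \right)} \left(-61\right) = \left(-6\right) \left(-61\right) = 366$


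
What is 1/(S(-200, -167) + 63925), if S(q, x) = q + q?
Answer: 1/63525 ≈ 1.5742e-5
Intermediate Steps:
S(q, x) = 2*q
1/(S(-200, -167) + 63925) = 1/(2*(-200) + 63925) = 1/(-400 + 63925) = 1/63525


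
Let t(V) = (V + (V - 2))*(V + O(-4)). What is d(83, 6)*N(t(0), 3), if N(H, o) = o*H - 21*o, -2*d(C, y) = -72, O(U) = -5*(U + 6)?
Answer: -108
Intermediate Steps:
O(U) = -30 - 5*U (O(U) = -5*(6 + U) = -30 - 5*U)
t(V) = (-10 + V)*(-2 + 2*V) (t(V) = (V + (V - 2))*(V + (-30 - 5*(-4))) = (V + (-2 + V))*(V + (-30 + 20)) = (-2 + 2*V)*(V - 10) = (-2 + 2*V)*(-10 + V) = (-10 + V)*(-2 + 2*V))
d(C, y) = 36 (d(C, y) = -1/2*(-72) = 36)
N(H, o) = -21*o + H*o (N(H, o) = H*o - 21*o = -21*o + H*o)
d(83, 6)*N(t(0), 3) = 36*(3*(-21 + (20 - 22*0 + 2*0**2))) = 36*(3*(-21 + (20 + 0 + 2*0))) = 36*(3*(-21 + (20 + 0 + 0))) = 36*(3*(-21 + 20)) = 36*(3*(-1)) = 36*(-3) = -108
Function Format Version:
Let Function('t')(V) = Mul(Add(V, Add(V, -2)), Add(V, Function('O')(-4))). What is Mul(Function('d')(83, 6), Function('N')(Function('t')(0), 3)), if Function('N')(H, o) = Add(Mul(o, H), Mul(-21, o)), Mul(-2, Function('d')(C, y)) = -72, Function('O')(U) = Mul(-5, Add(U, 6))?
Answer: -108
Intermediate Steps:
Function('O')(U) = Add(-30, Mul(-5, U)) (Function('O')(U) = Mul(-5, Add(6, U)) = Add(-30, Mul(-5, U)))
Function('t')(V) = Mul(Add(-10, V), Add(-2, Mul(2, V))) (Function('t')(V) = Mul(Add(V, Add(V, -2)), Add(V, Add(-30, Mul(-5, -4)))) = Mul(Add(V, Add(-2, V)), Add(V, Add(-30, 20))) = Mul(Add(-2, Mul(2, V)), Add(V, -10)) = Mul(Add(-2, Mul(2, V)), Add(-10, V)) = Mul(Add(-10, V), Add(-2, Mul(2, V))))
Function('d')(C, y) = 36 (Function('d')(C, y) = Mul(Rational(-1, 2), -72) = 36)
Function('N')(H, o) = Add(Mul(-21, o), Mul(H, o)) (Function('N')(H, o) = Add(Mul(H, o), Mul(-21, o)) = Add(Mul(-21, o), Mul(H, o)))
Mul(Function('d')(83, 6), Function('N')(Function('t')(0), 3)) = Mul(36, Mul(3, Add(-21, Add(20, Mul(-22, 0), Mul(2, Pow(0, 2)))))) = Mul(36, Mul(3, Add(-21, Add(20, 0, Mul(2, 0))))) = Mul(36, Mul(3, Add(-21, Add(20, 0, 0)))) = Mul(36, Mul(3, Add(-21, 20))) = Mul(36, Mul(3, -1)) = Mul(36, -3) = -108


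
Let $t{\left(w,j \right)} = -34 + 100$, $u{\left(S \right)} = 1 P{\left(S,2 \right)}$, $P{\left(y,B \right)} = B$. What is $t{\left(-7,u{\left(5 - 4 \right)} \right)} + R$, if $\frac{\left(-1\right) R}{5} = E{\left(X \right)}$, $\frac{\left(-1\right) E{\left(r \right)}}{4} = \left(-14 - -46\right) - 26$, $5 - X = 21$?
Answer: $186$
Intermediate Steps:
$u{\left(S \right)} = 2$ ($u{\left(S \right)} = 1 \cdot 2 = 2$)
$X = -16$ ($X = 5 - 21 = -16$)
$E{\left(r \right)} = -24$ ($E{\left(r \right)} = - 4 \left(\left(-14 - -46\right) - 26\right) = - 4 \left(\left(-14 + 46\right) - 26\right) = - 4 \left(32 - 26\right) = \left(-4\right) 6 = -24$)
$R = 120$ ($R = \left(-5\right) \left(-24\right) = 120$)
$t{\left(w,j \right)} = 66$
$t{\left(-7,u{\left(5 - 4 \right)} \right)} + R = 66 + 120 = 186$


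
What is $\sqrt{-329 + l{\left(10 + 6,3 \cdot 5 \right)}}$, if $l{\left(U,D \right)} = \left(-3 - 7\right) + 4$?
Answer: $i \sqrt{335} \approx 18.303 i$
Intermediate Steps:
$l{\left(U,D \right)} = -6$ ($l{\left(U,D \right)} = -10 + 4 = -6$)
$\sqrt{-329 + l{\left(10 + 6,3 \cdot 5 \right)}} = \sqrt{-329 - 6} = \sqrt{-335} = i \sqrt{335}$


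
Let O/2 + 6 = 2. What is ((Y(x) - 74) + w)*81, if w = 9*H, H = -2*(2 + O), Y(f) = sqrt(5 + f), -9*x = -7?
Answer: 2754 + 54*sqrt(13) ≈ 2948.7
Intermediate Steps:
O = -8 (O = -12 + 2*2 = -12 + 4 = -8)
x = 7/9 (x = -1/9*(-7) = 7/9 ≈ 0.77778)
H = 12 (H = -2*(2 - 8) = -2*(-6) = 12)
w = 108 (w = 9*12 = 108)
((Y(x) - 74) + w)*81 = ((sqrt(5 + 7/9) - 74) + 108)*81 = ((sqrt(52/9) - 74) + 108)*81 = ((2*sqrt(13)/3 - 74) + 108)*81 = ((-74 + 2*sqrt(13)/3) + 108)*81 = (34 + 2*sqrt(13)/3)*81 = 2754 + 54*sqrt(13)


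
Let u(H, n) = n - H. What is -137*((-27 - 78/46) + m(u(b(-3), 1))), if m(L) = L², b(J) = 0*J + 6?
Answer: 11645/23 ≈ 506.30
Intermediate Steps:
b(J) = 6 (b(J) = 0 + 6 = 6)
-137*((-27 - 78/46) + m(u(b(-3), 1))) = -137*((-27 - 78/46) + (1 - 1*6)²) = -137*((-27 - 78*1/46) + (1 - 6)²) = -137*((-27 - 39/23) + (-5)²) = -137*(-660/23 + 25) = -137*(-85/23) = 11645/23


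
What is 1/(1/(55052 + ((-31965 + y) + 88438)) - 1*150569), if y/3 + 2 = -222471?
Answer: -555894/83700403687 ≈ -6.6415e-6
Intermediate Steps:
y = -667419 (y = -6 + 3*(-222471) = -6 - 667413 = -667419)
1/(1/(55052 + ((-31965 + y) + 88438)) - 1*150569) = 1/(1/(55052 + ((-31965 - 667419) + 88438)) - 1*150569) = 1/(1/(55052 + (-699384 + 88438)) - 150569) = 1/(1/(55052 - 610946) - 150569) = 1/(1/(-555894) - 150569) = 1/(-1/555894 - 150569) = 1/(-83700403687/555894) = -555894/83700403687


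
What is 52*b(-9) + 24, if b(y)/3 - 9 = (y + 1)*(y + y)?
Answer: 23892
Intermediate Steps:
b(y) = 27 + 6*y*(1 + y) (b(y) = 27 + 3*((y + 1)*(y + y)) = 27 + 3*((1 + y)*(2*y)) = 27 + 3*(2*y*(1 + y)) = 27 + 6*y*(1 + y))
52*b(-9) + 24 = 52*(27 + 6*(-9) + 6*(-9)**2) + 24 = 52*(27 - 54 + 6*81) + 24 = 52*(27 - 54 + 486) + 24 = 52*459 + 24 = 23868 + 24 = 23892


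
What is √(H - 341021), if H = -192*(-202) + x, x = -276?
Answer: I*√302513 ≈ 550.01*I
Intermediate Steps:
H = 38508 (H = -192*(-202) - 276 = 38784 - 276 = 38508)
√(H - 341021) = √(38508 - 341021) = √(-302513) = I*√302513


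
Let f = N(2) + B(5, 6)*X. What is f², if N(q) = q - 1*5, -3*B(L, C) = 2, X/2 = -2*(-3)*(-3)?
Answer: 441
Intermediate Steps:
X = -36 (X = 2*(-2*(-3)*(-3)) = 2*(6*(-3)) = 2*(-18) = -36)
B(L, C) = -⅔ (B(L, C) = -⅓*2 = -⅔)
N(q) = -5 + q (N(q) = q - 5 = -5 + q)
f = 21 (f = (-5 + 2) - ⅔*(-36) = -3 + 24 = 21)
f² = 21² = 441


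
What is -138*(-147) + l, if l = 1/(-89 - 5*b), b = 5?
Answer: 2312603/114 ≈ 20286.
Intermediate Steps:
l = -1/114 (l = 1/(-89 - 5*5) = 1/(-89 - 25) = 1/(-114) = -1/114 ≈ -0.0087719)
-138*(-147) + l = -138*(-147) - 1/114 = 20286 - 1/114 = 2312603/114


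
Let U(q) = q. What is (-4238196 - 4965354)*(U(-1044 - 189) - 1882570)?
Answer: 17337675100650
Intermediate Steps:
(-4238196 - 4965354)*(U(-1044 - 189) - 1882570) = (-4238196 - 4965354)*((-1044 - 189) - 1882570) = -9203550*(-1233 - 1882570) = -9203550*(-1883803) = 17337675100650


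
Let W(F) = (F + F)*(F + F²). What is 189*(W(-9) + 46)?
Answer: -236250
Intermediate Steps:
W(F) = 2*F*(F + F²) (W(F) = (2*F)*(F + F²) = 2*F*(F + F²))
189*(W(-9) + 46) = 189*(2*(-9)²*(1 - 9) + 46) = 189*(2*81*(-8) + 46) = 189*(-1296 + 46) = 189*(-1250) = -236250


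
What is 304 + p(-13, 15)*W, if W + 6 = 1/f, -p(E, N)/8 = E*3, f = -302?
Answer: -236924/151 ≈ -1569.0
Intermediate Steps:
p(E, N) = -24*E (p(E, N) = -8*E*3 = -24*E)
W = -1813/302 (W = -6 + 1/(-302) = -6 - 1/302 = -1813/302 ≈ -6.0033)
304 + p(-13, 15)*W = 304 - 24*(-13)*(-1813/302) = 304 + 312*(-1813/302) = 304 - 282828/151 = -236924/151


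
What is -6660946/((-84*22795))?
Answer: 3330473/957390 ≈ 3.4787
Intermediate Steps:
-6660946/((-84*22795)) = -6660946/(-1914780) = -6660946*(-1/1914780) = 3330473/957390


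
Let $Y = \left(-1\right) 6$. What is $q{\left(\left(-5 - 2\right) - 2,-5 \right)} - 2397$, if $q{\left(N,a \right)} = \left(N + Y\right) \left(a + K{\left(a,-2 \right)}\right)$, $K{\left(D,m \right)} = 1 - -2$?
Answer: $-2367$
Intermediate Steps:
$K{\left(D,m \right)} = 3$ ($K{\left(D,m \right)} = 1 + 2 = 3$)
$Y = -6$
$q{\left(N,a \right)} = \left(-6 + N\right) \left(3 + a\right)$ ($q{\left(N,a \right)} = \left(N - 6\right) \left(a + 3\right) = \left(-6 + N\right) \left(3 + a\right)$)
$q{\left(\left(-5 - 2\right) - 2,-5 \right)} - 2397 = \left(-18 - -30 + 3 \left(\left(-5 - 2\right) - 2\right) + \left(\left(-5 - 2\right) - 2\right) \left(-5\right)\right) - 2397 = \left(-18 + 30 + 3 \left(-7 - 2\right) + \left(-7 - 2\right) \left(-5\right)\right) - 2397 = \left(-18 + 30 + 3 \left(-9\right) - -45\right) - 2397 = \left(-18 + 30 - 27 + 45\right) - 2397 = 30 - 2397 = -2367$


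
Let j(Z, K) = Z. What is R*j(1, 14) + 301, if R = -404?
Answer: -103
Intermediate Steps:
R*j(1, 14) + 301 = -404*1 + 301 = -404 + 301 = -103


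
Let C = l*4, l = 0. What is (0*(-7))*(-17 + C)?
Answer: 0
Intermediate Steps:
C = 0 (C = 0*4 = 0)
(0*(-7))*(-17 + C) = (0*(-7))*(-17 + 0) = 0*(-17) = 0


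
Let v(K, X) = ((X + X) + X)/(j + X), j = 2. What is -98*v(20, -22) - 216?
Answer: -2697/5 ≈ -539.40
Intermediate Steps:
v(K, X) = 3*X/(2 + X) (v(K, X) = ((X + X) + X)/(2 + X) = (2*X + X)/(2 + X) = (3*X)/(2 + X) = 3*X/(2 + X))
-98*v(20, -22) - 216 = -294*(-22)/(2 - 22) - 216 = -294*(-22)/(-20) - 216 = -294*(-22)*(-1)/20 - 216 = -98*33/10 - 216 = -1617/5 - 216 = -2697/5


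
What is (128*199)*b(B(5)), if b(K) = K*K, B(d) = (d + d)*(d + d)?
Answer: 254720000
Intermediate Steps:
B(d) = 4*d² (B(d) = (2*d)*(2*d) = 4*d²)
b(K) = K²
(128*199)*b(B(5)) = (128*199)*(4*5²)² = 25472*(4*25)² = 25472*100² = 25472*10000 = 254720000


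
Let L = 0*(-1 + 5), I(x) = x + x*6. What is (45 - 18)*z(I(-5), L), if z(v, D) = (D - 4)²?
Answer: 432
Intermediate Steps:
I(x) = 7*x (I(x) = x + 6*x = 7*x)
L = 0 (L = 0*4 = 0)
z(v, D) = (-4 + D)²
(45 - 18)*z(I(-5), L) = (45 - 18)*(-4 + 0)² = 27*(-4)² = 27*16 = 432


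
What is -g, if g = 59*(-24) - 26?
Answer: 1442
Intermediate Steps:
g = -1442 (g = -1416 - 26 = -1442)
-g = -1*(-1442) = 1442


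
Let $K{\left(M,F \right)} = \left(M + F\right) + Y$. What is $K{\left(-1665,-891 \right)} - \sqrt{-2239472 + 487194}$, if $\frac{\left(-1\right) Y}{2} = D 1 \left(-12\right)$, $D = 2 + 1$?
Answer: $-2484 - i \sqrt{1752278} \approx -2484.0 - 1323.7 i$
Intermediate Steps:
$D = 3$
$Y = 72$ ($Y = - 2 \cdot 3 \cdot 1 \left(-12\right) = - 2 \cdot 3 \left(-12\right) = \left(-2\right) \left(-36\right) = 72$)
$K{\left(M,F \right)} = 72 + F + M$ ($K{\left(M,F \right)} = \left(M + F\right) + 72 = \left(F + M\right) + 72 = 72 + F + M$)
$K{\left(-1665,-891 \right)} - \sqrt{-2239472 + 487194} = \left(72 - 891 - 1665\right) - \sqrt{-2239472 + 487194} = -2484 - \sqrt{-1752278} = -2484 - i \sqrt{1752278}$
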